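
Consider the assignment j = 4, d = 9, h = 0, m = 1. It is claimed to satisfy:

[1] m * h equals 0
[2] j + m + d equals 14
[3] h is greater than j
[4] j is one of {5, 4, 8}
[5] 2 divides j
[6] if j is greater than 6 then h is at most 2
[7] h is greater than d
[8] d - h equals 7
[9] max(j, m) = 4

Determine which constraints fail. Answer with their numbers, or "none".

[1] m * h = 1 * 0 = 0 — holds.
[2] j + m + d = 4 + 1 + 9 = 14 — holds.
[3] h = 0, j = 4; 0 ≤ 4 (want >) — does not hold.
[4] j = 4 is in {5, 4, 8} — holds.
[5] 4 / 2 = 2, so 2 divides 4 — holds.
[6] j = 4, not > 6; antecedent false, conditional vacuously true — holds.
[7] h = 0, d = 9; 0 ≤ 9 (want >) — does not hold.
[8] d - h = 9 - 0 = 9, not 7 — does not hold.
[9] max(4, 1) = 4 — holds.

Constraints 3, 7, 8 are violated.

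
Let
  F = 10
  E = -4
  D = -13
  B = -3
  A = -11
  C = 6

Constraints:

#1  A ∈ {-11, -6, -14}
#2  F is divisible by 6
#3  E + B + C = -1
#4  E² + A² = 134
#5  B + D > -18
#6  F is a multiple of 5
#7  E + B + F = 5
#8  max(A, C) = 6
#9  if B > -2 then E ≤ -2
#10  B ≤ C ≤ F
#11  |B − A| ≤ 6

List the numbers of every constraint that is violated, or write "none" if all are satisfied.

Violated: 2, 4, 7, and 11.

#1 A = -11 is in {-11, -6, -14}  ✓
#2 10 = 6×1 + 4, so 6 does not divide 10  ✗
#3 E + B + C = -4 + (-3) + 6 = -1  ✓
#4 E² + A² = (-4)² + (-11)² = 16 + 121 = 137, not 134  ✗
#5 B + D = -3 + (-13) = -16; -16 > -18  ✓
#6 10 / 5 = 2, so 5 divides 10  ✓
#7 E + B + F = -4 + (-3) + 10 = 3, not 5  ✗
#8 max(-11, 6) = 6  ✓
#9 B = -3, not > -2; antecedent false, conditional vacuously true  ✓
#10 values -3 ≤ 6 ≤ 10  ✓
#11 |-3 − (-11)| = 8; 8 > 6, exceeds bound 6  ✗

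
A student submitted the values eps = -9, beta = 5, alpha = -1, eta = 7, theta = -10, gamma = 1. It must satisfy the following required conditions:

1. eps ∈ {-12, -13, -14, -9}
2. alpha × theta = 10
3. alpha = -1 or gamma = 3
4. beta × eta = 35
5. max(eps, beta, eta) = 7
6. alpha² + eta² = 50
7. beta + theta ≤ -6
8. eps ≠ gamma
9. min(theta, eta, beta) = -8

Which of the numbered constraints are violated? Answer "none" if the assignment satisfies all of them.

Constraints 7 and 9 are violated.

1. eps = -9 is in {-12, -13, -14, -9} — holds.
2. alpha × theta = -1 × (-10) = 10 — holds.
3. alpha = -1 = -1 (first disjunct) — holds.
4. beta × eta = 5 × 7 = 35 — holds.
5. max(-9, 5, 7) = 7 — holds.
6. alpha² + eta² = (-1)² + 7² = 1 + 49 = 50 — holds.
7. beta + theta = 5 + (-10) = -5; -5 > -6, bound -6 not met — fails.
8. eps = -9, gamma = 1; distinct — holds.
9. min(-10, 7, 5) = -10, not -8 — fails.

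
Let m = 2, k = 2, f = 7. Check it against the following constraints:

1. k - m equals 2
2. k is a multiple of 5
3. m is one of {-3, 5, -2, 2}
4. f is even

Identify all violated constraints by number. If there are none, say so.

1. k - m = 2 - 2 = 0, not 2  ✗
2. 2 = 5*0 + 2, so 5 does not divide 2  ✗
3. m = 2 is in {-3, 5, -2, 2}  ✓
4. f = 7 is odd  ✗

The assignment fails constraints 1, 2, 4.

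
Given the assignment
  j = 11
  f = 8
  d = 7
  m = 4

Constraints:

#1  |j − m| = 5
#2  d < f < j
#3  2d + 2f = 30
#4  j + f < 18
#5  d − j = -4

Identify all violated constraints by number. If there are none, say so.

Constraints 1 and 4 do not hold.

#1 |11 − 4| = 7, not 5  false
#2 values 7 < 8 < 11  true
#3 2d + 2f = 2(7) + 2(8) = 30  true
#4 j + f = 11 + 8 = 19; 19 ≥ 18, bound 18 not met  false
#5 d − j = 7 − 11 = -4  true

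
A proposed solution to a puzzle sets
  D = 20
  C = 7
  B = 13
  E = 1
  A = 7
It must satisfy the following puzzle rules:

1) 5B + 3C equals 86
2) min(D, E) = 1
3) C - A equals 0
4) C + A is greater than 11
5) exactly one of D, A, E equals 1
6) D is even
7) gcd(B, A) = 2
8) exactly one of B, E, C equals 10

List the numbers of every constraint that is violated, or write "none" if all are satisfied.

1) 5B + 3C = 5(13) + 3(7) = 86  ✓
2) min(20, 1) = 1  ✓
3) C - A = 7 - 7 = 0  ✓
4) C + A = 7 + 7 = 14; 14 > 11  ✓
5) D=20, A=7, E=1; 1 of them equals 1  ✓
6) D = 20 is even  ✓
7) gcd(13, 7) = 1, not 2  ✗
8) B=13, E=1, C=7; 0 of them equal 10, not exactly one  ✗

The assignment fails constraints 7 and 8.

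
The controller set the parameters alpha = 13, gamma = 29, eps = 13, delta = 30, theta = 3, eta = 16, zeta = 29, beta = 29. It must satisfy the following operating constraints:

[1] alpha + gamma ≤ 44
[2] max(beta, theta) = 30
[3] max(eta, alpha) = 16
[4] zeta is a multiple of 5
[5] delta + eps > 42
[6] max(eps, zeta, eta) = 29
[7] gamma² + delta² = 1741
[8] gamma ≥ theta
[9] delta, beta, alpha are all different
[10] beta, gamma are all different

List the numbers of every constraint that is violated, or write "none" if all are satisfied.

Constraints 2, 4, and 10 do not hold.

[1] alpha + gamma = 13 + 29 = 42; 42 ≤ 44  holds
[2] max(29, 3) = 29, not 30  fails
[3] max(16, 13) = 16  holds
[4] 29 = 5×5 + 4, so 5 does not divide 29  fails
[5] delta + eps = 30 + 13 = 43; 43 > 42  holds
[6] max(13, 29, 16) = 29  holds
[7] gamma² + delta² = 29² + 30² = 841 + 900 = 1741  holds
[8] gamma = 29, theta = 3; 29 ≥ 3  holds
[9] values 30, 29, 13 are pairwise distinct  holds
[10] beta = gamma = 29, not all different  fails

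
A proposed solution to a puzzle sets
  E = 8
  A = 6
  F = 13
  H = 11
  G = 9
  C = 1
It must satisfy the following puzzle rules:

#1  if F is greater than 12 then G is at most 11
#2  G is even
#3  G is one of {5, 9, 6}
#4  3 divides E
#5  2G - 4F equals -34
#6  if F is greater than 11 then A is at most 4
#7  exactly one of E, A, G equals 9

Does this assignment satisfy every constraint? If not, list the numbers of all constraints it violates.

No — constraints 2, 4, and 6 are not satisfied.

#1 F = 13 > 12, so we need G ≤ 11; G = 9 ≤ 11  true
#2 G = 9 is odd  false
#3 G = 9 is in {5, 9, 6}  true
#4 8 = 3*2 + 2, so 3 does not divide 8  false
#5 2G - 4F = 2(9) - 4(13) = -34  true
#6 F = 13 > 11, so we need A ≤ 4; but A = 6 > 4  false
#7 E=8, A=6, G=9; 1 of them equals 9  true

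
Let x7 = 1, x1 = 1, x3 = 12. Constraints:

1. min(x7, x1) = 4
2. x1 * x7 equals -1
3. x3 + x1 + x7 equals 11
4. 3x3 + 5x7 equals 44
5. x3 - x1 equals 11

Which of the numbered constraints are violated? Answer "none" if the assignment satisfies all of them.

1. min(1, 1) = 1, not 4 — violated.
2. x1 * x7 = 1 * 1 = 1, not -1 — violated.
3. x3 + x1 + x7 = 12 + 1 + 1 = 14, not 11 — violated.
4. 3x3 + 5x7 = 3(12) + 5(1) = 41, not 44 — violated.
5. x3 - x1 = 12 - 1 = 11 — OK.

Constraints 1, 2, 3, and 4 do not hold.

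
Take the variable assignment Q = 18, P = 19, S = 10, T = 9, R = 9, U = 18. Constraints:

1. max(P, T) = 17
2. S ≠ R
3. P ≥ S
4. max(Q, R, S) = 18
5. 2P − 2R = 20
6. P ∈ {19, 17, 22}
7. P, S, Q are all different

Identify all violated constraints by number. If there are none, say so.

Constraint 1 does not hold.

1. max(19, 9) = 19, not 17  ✗
2. S = 10, R = 9; distinct  ✓
3. P = 19, S = 10; 19 ≥ 10  ✓
4. max(18, 9, 10) = 18  ✓
5. 2P − 2R = 2(19) − 2(9) = 20  ✓
6. P = 19 is in {19, 17, 22}  ✓
7. values 19, 10, 18 are pairwise distinct  ✓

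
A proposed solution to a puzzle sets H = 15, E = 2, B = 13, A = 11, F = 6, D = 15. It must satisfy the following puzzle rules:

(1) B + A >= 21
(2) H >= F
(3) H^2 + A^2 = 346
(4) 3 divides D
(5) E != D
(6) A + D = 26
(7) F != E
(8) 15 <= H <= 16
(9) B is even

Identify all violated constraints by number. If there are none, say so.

Constraint 9 does not hold.

(1) B + A = 13 + 11 = 24; 24 ≥ 21  true
(2) H = 15, F = 6; 15 ≥ 6  true
(3) H^2 + A^2 = 15^2 + 11^2 = 225 + 121 = 346  true
(4) 15 / 3 = 5, so 3 divides 15  true
(5) E = 2, D = 15; distinct  true
(6) A + D = 11 + 15 = 26  true
(7) F = 6, E = 2; distinct  true
(8) H = 15 lies in [15, 16]  true
(9) B = 13 is odd  false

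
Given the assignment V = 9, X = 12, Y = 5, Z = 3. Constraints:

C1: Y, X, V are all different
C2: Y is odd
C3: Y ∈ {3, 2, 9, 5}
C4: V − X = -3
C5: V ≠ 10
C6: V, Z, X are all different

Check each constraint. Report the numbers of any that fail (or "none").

Yes — all constraints hold.

C1: values 5, 12, 9 are pairwise distinct — satisfied.
C2: Y = 5 is odd — satisfied.
C3: Y = 5 is in {3, 2, 9, 5} — satisfied.
C4: V − X = 9 − 12 = -3 — satisfied.
C5: V = 9, and 9 ≠ 10 — satisfied.
C6: values 9, 3, 12 are pairwise distinct — satisfied.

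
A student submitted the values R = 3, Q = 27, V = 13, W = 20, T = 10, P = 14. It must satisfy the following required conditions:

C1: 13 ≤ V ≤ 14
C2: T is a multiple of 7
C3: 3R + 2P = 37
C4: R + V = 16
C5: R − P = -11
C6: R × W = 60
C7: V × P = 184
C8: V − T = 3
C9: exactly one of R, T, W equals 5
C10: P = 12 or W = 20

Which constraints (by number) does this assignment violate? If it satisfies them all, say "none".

Violated: 2, 7, 9.

C1: V = 13 lies in [13, 14] — holds.
C2: 10 = 7×1 + 3, so 7 does not divide 10 — does not hold.
C3: 3R + 2P = 3(3) + 2(14) = 37 — holds.
C4: R + V = 3 + 13 = 16 — holds.
C5: R − P = 3 − 14 = -11 — holds.
C6: R × W = 3 × 20 = 60 — holds.
C7: V × P = 13 × 14 = 182, not 184 — does not hold.
C8: V − T = 13 − 10 = 3 — holds.
C9: R=3, T=10, W=20; 0 of them equal 5, not exactly one — does not hold.
C10: P = 14 ≠ 12, but W = 20 = 20 (second disjunct) — holds.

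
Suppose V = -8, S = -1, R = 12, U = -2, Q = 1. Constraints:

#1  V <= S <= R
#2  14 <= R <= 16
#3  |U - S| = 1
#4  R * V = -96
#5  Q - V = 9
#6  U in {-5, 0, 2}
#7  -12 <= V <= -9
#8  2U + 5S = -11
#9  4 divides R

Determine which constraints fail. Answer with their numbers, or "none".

The assignment fails constraints 2, 6, 7, and 8.

#1 values -8 <= -1 <= 12  yes
#2 R = 12 is outside [14, 16]  no
#3 |-2 - (-1)| = 1  yes
#4 R * V = 12 * (-8) = -96  yes
#5 Q - V = 1 - (-8) = 9  yes
#6 U = -2 is not in {-5, 0, 2}  no
#7 V = -8 is outside [-12, -9]  no
#8 2U + 5S = 2(-2) + 5(-1) = -9, not -11  no
#9 12 / 4 = 3, so 4 divides 12  yes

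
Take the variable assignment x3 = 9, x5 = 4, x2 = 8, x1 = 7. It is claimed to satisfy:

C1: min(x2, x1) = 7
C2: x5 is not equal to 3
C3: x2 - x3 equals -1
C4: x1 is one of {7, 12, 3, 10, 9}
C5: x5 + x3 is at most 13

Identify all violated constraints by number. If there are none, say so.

C1: min(8, 7) = 7  ✓
C2: x5 = 4, and 4 ≠ 3  ✓
C3: x2 - x3 = 8 - 9 = -1  ✓
C4: x1 = 7 is in {7, 12, 3, 10, 9}  ✓
C5: x5 + x3 = 4 + 9 = 13; 13 ≤ 13  ✓

All constraints are satisfied.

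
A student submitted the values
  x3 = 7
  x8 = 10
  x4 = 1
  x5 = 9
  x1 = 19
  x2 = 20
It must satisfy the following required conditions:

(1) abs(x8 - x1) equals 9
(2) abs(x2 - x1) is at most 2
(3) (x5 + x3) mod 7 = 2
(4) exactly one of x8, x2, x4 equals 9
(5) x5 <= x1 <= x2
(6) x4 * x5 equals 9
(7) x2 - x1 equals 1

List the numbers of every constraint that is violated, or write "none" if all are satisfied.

Constraint 4 is violated.

(1) abs(10 - 19) = 9 — OK.
(2) abs(20 - 19) = 1; 1 ≤ 2 — OK.
(3) x5 + x3 = 16; 16 mod 7 = 2 — OK.
(4) x8=10, x2=20, x4=1; 0 of them equal 9, not exactly one — violated.
(5) values 9 <= 19 <= 20 — OK.
(6) x4 * x5 = 1 * 9 = 9 — OK.
(7) x2 - x1 = 20 - 19 = 1 — OK.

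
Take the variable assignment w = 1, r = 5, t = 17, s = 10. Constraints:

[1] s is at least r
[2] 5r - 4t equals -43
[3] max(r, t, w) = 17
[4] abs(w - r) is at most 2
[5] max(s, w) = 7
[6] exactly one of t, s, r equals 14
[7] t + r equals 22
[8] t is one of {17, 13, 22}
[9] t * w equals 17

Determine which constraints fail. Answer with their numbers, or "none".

Constraints 4, 5, 6 are violated.

[1] s = 10, r = 5; 10 ≥ 5  OK
[2] 5r - 4t = 5(5) - 4(17) = -43  OK
[3] max(5, 17, 1) = 17  OK
[4] abs(1 - 5) = 4; 4 > 2, exceeds bound 2  FAIL
[5] max(10, 1) = 10, not 7  FAIL
[6] t=17, s=10, r=5; 0 of them equal 14, not exactly one  FAIL
[7] t + r = 17 + 5 = 22  OK
[8] t = 17 is in {17, 13, 22}  OK
[9] t * w = 17 * 1 = 17  OK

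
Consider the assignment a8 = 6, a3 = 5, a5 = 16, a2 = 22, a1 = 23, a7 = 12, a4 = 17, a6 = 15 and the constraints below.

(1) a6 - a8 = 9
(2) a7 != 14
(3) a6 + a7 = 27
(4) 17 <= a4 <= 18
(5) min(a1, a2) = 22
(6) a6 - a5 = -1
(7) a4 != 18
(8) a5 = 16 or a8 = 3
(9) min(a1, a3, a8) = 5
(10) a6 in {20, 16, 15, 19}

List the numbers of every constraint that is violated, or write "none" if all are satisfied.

The assignment satisfies every constraint.

(1) a6 - a8 = 15 - 6 = 9  OK
(2) a7 = 12, and 12 ≠ 14  OK
(3) a6 + a7 = 15 + 12 = 27  OK
(4) a4 = 17 lies in [17, 18]  OK
(5) min(23, 22) = 22  OK
(6) a6 - a5 = 15 - 16 = -1  OK
(7) a4 = 17, and 17 ≠ 18  OK
(8) a5 = 16 = 16 (first disjunct)  OK
(9) min(23, 5, 6) = 5  OK
(10) a6 = 15 is in {20, 16, 15, 19}  OK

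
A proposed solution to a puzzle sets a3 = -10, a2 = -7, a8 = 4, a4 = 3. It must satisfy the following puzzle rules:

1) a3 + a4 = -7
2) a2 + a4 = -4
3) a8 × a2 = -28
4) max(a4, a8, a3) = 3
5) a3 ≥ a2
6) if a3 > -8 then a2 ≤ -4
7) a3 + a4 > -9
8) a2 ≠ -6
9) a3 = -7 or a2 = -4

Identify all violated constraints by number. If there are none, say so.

1) a3 + a4 = -10 + 3 = -7 — holds.
2) a2 + a4 = -7 + 3 = -4 — holds.
3) a8 × a2 = 4 × (-7) = -28 — holds.
4) max(3, 4, -10) = 4, not 3 — fails.
5) a3 = -10, a2 = -7; -10 < -7 (want ≥) — fails.
6) a3 = -10, not > -8; antecedent false, conditional vacuously true — holds.
7) a3 + a4 = -10 + 3 = -7; -7 > -9 — holds.
8) a2 = -7, and -7 ≠ -6 — holds.
9) a3 = -10 ≠ -7 and a2 = -7 ≠ -4; both disjuncts false — fails.

Constraints 4, 5, and 9 do not hold.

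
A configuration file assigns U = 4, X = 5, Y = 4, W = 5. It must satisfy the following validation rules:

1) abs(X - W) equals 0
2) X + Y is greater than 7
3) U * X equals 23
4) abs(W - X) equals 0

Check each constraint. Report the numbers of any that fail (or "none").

No — constraint 3 is not satisfied.

1) abs(5 - 5) = 0  yes
2) X + Y = 5 + 4 = 9; 9 > 7  yes
3) U * X = 4 * 5 = 20, not 23  no
4) abs(5 - 5) = 0  yes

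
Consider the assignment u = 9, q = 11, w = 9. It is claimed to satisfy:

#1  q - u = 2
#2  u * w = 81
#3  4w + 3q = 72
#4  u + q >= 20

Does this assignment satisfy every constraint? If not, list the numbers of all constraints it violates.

Constraint 3 is violated.

#1 q - u = 11 - 9 = 2  yes
#2 u * w = 9 * 9 = 81  yes
#3 4w + 3q = 4(9) + 3(11) = 69, not 72  no
#4 u + q = 9 + 11 = 20; 20 ≥ 20  yes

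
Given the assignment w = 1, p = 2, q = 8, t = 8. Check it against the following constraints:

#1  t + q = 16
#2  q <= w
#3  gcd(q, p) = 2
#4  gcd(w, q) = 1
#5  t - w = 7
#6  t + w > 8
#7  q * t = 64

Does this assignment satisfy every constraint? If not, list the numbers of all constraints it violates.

Violated: 2.

#1 t + q = 8 + 8 = 16  holds
#2 q = 8, w = 1; 8 > 1 (want ≤)  fails
#3 gcd(8, 2) = 2  holds
#4 gcd(1, 8) = 1  holds
#5 t - w = 8 - 1 = 7  holds
#6 t + w = 8 + 1 = 9; 9 > 8  holds
#7 q * t = 8 * 8 = 64  holds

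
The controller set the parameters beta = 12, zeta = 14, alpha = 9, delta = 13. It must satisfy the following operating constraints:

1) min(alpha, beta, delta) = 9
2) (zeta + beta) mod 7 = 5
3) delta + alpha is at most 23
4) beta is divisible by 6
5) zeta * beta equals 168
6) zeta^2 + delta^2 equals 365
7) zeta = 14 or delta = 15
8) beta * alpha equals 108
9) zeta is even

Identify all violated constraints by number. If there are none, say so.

The assignment satisfies every constraint.

1) min(9, 12, 13) = 9 — OK.
2) zeta + beta = 26; 26 mod 7 = 5 — OK.
3) delta + alpha = 13 + 9 = 22; 22 ≤ 23 — OK.
4) 12 / 6 = 2, so 6 divides 12 — OK.
5) zeta * beta = 14 * 12 = 168 — OK.
6) zeta^2 + delta^2 = 14^2 + 13^2 = 196 + 169 = 365 — OK.
7) zeta = 14 = 14 (first disjunct) — OK.
8) beta * alpha = 12 * 9 = 108 — OK.
9) zeta = 14 is even — OK.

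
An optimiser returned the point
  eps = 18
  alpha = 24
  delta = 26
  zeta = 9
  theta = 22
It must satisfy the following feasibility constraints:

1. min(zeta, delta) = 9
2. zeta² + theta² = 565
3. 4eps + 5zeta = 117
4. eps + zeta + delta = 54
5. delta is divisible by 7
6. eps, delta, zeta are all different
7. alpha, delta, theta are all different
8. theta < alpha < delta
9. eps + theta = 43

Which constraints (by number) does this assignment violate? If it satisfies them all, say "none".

1. min(9, 26) = 9 — holds.
2. zeta² + theta² = 9² + 22² = 81 + 484 = 565 — holds.
3. 4eps + 5zeta = 4(18) + 5(9) = 117 — holds.
4. eps + zeta + delta = 18 + 9 + 26 = 53, not 54 — fails.
5. 26 = 7×3 + 5, so 7 does not divide 26 — fails.
6. values 18, 26, 9 are pairwise distinct — holds.
7. values 24, 26, 22 are pairwise distinct — holds.
8. values 22 < 24 < 26 — holds.
9. eps + theta = 18 + 22 = 40, not 43 — fails.

No — constraints 4, 5, 9 are not satisfied.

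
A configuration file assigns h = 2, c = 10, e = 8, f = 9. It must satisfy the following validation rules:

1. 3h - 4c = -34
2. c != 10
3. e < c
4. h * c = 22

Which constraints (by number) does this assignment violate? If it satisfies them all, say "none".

No — constraints 2 and 4 are not satisfied.

1. 3h - 4c = 3(2) - 4(10) = -34  holds
2. c = 10, but 10 is required to differ  fails
3. e = 8, c = 10; 8 < 10  holds
4. h * c = 2 * 10 = 20, not 22  fails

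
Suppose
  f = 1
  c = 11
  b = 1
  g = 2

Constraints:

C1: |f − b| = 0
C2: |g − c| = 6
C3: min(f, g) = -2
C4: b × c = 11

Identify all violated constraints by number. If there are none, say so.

C1: |1 − 1| = 0  OK
C2: |2 − 11| = 9, not 6  FAIL
C3: min(1, 2) = 1, not -2  FAIL
C4: b × c = 1 × 11 = 11  OK

Violated: 2 and 3.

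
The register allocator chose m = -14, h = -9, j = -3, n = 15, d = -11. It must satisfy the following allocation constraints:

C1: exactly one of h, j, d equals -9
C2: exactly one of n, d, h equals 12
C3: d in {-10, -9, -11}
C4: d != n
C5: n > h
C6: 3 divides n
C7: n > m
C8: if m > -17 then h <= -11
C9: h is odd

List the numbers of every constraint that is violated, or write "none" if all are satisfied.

C1: h=-9, j=-3, d=-11; 1 of them equals -9 — OK.
C2: n=15, d=-11, h=-9; 0 of them equal 12, not exactly one — violated.
C3: d = -11 is in {-10, -9, -11} — OK.
C4: d = -11, n = 15; distinct — OK.
C5: n = 15, h = -9; 15 > -9 — OK.
C6: 15 / 3 = 5, so 3 divides 15 — OK.
C7: n = 15, m = -14; 15 > -14 — OK.
C8: m = -14 > -17, so we need h ≤ -11; but h = -9 > -11 — violated.
C9: h = -9 is odd — OK.

Violated: 2 and 8.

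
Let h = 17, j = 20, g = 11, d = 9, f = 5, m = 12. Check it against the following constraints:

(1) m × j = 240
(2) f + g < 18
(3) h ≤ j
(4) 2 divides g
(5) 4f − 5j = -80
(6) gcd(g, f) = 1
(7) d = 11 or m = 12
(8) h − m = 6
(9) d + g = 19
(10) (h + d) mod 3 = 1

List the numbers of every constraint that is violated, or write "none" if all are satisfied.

Violated: 4, 8, 9, and 10.

(1) m × j = 12 × 20 = 240  yes
(2) f + g = 5 + 11 = 16; 16 < 18  yes
(3) h = 17, j = 20; 17 ≤ 20  yes
(4) 11 = 2×5 + 1, so 2 does not divide 11  no
(5) 4f − 5j = 4(5) − 5(20) = -80  yes
(6) gcd(11, 5) = 1  yes
(7) d = 9 ≠ 11, but m = 12 = 12 (second disjunct)  yes
(8) h − m = 17 − 12 = 5, not 6  no
(9) d + g = 9 + 11 = 20, not 19  no
(10) h + d = 26; 26 mod 3 = 2, not 1  no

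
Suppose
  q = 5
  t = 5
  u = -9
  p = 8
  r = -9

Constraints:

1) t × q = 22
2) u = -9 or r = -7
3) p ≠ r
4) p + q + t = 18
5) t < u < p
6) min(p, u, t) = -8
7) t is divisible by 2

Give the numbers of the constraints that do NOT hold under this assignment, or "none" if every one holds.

1) t × q = 5 × 5 = 25, not 22 — violated.
2) u = -9 = -9 (first disjunct) — satisfied.
3) p = 8, r = -9; distinct — satisfied.
4) p + q + t = 8 + 5 + 5 = 18 — satisfied.
5) values 5, -9, 8; t = 5 is not < u = -9 — violated.
6) min(8, -9, 5) = -9, not -8 — violated.
7) 5 = 2×2 + 1, so 2 does not divide 5 — violated.

The assignment fails constraints 1, 5, 6, 7.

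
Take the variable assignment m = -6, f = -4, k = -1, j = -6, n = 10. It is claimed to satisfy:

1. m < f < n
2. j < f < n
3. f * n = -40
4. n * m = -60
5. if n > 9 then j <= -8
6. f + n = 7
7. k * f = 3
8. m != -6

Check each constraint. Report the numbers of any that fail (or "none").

1. values -6 < -4 < 10  ✓
2. values -6 < -4 < 10  ✓
3. f * n = -4 * 10 = -40  ✓
4. n * m = 10 * (-6) = -60  ✓
5. n = 10 > 9, so we need j ≤ -8; but j = -6 > -8  ✗
6. f + n = -4 + 10 = 6, not 7  ✗
7. k * f = -1 * (-4) = 4, not 3  ✗
8. m = -6, but -6 is required to differ  ✗

Constraints 5, 6, 7, and 8 do not hold.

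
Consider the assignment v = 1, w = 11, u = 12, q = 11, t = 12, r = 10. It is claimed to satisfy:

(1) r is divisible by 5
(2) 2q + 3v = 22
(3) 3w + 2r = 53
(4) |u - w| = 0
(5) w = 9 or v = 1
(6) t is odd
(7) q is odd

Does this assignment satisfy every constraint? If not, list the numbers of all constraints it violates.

Constraints 2, 4, and 6 are violated.

(1) 10 / 5 = 2, so 5 divides 10  OK
(2) 2q + 3v = 2(11) + 3(1) = 25, not 22  FAIL
(3) 3w + 2r = 3(11) + 2(10) = 53  OK
(4) |12 - 11| = 1, not 0  FAIL
(5) w = 11 ≠ 9, but v = 1 = 1 (second disjunct)  OK
(6) t = 12 is even  FAIL
(7) q = 11 is odd  OK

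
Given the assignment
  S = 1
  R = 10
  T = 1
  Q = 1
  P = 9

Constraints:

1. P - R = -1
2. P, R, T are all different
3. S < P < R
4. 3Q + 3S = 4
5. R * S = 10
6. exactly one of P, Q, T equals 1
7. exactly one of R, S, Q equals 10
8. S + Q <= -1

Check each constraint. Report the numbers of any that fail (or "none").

1. P - R = 9 - 10 = -1  ✔
2. values 9, 10, 1 are pairwise distinct  ✔
3. values 1 < 9 < 10  ✔
4. 3Q + 3S = 3(1) + 3(1) = 6, not 4  ✘
5. R * S = 10 * 1 = 10  ✔
6. P=9, Q=1, T=1; 2 of them equal 1, not exactly one  ✘
7. R=10, S=1, Q=1; 1 of them equals 10  ✔
8. S + Q = 1 + 1 = 2; 2 > -1, bound -1 not met  ✘

Constraints 4, 6, 8 do not hold.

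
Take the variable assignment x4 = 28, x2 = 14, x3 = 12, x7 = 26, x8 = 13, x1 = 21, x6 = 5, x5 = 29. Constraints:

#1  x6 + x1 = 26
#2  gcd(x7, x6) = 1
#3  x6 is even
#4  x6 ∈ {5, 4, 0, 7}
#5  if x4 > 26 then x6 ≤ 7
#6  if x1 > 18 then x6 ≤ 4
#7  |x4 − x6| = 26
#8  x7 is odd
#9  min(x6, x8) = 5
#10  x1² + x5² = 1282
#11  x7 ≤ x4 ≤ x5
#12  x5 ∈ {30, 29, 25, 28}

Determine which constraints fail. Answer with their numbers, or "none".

Constraints 3, 6, 7, 8 are violated.

#1 x6 + x1 = 5 + 21 = 26  holds
#2 gcd(26, 5) = 1  holds
#3 x6 = 5 is odd  fails
#4 x6 = 5 is in {5, 4, 0, 7}  holds
#5 x4 = 28 > 26, so we need x6 ≤ 7; x6 = 5 ≤ 7  holds
#6 x1 = 21 > 18, so we need x6 ≤ 4; but x6 = 5 > 4  fails
#7 |28 − 5| = 23, not 26  fails
#8 x7 = 26 is even  fails
#9 min(5, 13) = 5  holds
#10 x1² + x5² = 21² + 29² = 441 + 841 = 1282  holds
#11 values 26 ≤ 28 ≤ 29  holds
#12 x5 = 29 is in {30, 29, 25, 28}  holds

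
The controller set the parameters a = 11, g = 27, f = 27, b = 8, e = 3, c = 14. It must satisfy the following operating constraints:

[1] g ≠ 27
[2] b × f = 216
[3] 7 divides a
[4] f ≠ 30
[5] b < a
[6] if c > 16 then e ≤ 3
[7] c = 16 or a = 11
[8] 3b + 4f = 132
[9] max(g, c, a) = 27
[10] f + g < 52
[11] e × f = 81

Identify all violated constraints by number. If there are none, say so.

Violated: 1, 3, and 10.

[1] g = 27, but 27 is required to differ — violated.
[2] b × f = 8 × 27 = 216 — OK.
[3] 11 = 7×1 + 4, so 7 does not divide 11 — violated.
[4] f = 27, and 27 ≠ 30 — OK.
[5] b = 8, a = 11; 8 < 11 — OK.
[6] c = 14, not > 16; antecedent false, conditional vacuously true — OK.
[7] c = 14 ≠ 16, but a = 11 = 11 (second disjunct) — OK.
[8] 3b + 4f = 3(8) + 4(27) = 132 — OK.
[9] max(27, 14, 11) = 27 — OK.
[10] f + g = 27 + 27 = 54; 54 ≥ 52, bound 52 not met — violated.
[11] e × f = 3 × 27 = 81 — OK.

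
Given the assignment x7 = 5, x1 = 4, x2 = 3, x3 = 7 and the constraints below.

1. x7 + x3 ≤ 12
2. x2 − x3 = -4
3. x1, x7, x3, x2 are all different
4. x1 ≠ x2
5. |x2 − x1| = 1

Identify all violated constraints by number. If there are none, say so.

No violations.

1. x7 + x3 = 5 + 7 = 12; 12 ≤ 12 — OK.
2. x2 − x3 = 3 − 7 = -4 — OK.
3. values 4, 5, 7, 3 are pairwise distinct — OK.
4. x1 = 4, x2 = 3; distinct — OK.
5. |3 − 4| = 1 — OK.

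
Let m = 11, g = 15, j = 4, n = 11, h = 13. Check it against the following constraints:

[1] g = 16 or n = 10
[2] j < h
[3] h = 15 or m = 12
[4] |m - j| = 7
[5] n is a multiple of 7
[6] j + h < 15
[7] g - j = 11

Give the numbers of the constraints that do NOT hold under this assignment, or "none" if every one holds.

[1] g = 15 ≠ 16 and n = 11 ≠ 10; both disjuncts false — violated.
[2] j = 4, h = 13; 4 < 13 — OK.
[3] h = 13 ≠ 15 and m = 11 ≠ 12; both disjuncts false — violated.
[4] |11 - 4| = 7 — OK.
[5] 11 = 7*1 + 4, so 7 does not divide 11 — violated.
[6] j + h = 4 + 13 = 17; 17 ≥ 15, bound 15 not met — violated.
[7] g - j = 15 - 4 = 11 — OK.

No — constraints 1, 3, 5, 6 are not satisfied.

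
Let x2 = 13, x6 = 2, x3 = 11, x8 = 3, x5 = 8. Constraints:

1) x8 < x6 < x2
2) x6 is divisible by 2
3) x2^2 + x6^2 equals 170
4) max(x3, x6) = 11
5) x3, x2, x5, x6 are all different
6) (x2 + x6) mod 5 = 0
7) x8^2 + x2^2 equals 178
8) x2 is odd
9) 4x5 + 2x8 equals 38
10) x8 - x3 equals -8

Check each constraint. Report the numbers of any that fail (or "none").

Violated: 1 and 3.

1) values 3, 2, 13; x8 = 3 is not < x6 = 2 — fails.
2) 2 / 2 = 1, so 2 divides 2 — holds.
3) x2^2 + x6^2 = 13^2 + 2^2 = 169 + 4 = 173, not 170 — fails.
4) max(11, 2) = 11 — holds.
5) values 11, 13, 8, 2 are pairwise distinct — holds.
6) x2 + x6 = 15; 15 mod 5 = 0 — holds.
7) x8^2 + x2^2 = 3^2 + 13^2 = 9 + 169 = 178 — holds.
8) x2 = 13 is odd — holds.
9) 4x5 + 2x8 = 4(8) + 2(3) = 38 — holds.
10) x8 - x3 = 3 - 11 = -8 — holds.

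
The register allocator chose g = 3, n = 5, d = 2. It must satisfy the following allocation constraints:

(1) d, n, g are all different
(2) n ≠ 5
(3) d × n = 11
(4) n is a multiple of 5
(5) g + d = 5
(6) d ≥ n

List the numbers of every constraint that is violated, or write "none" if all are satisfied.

(1) values 2, 5, 3 are pairwise distinct — holds.
(2) n = 5, but 5 is required to differ — fails.
(3) d × n = 2 × 5 = 10, not 11 — fails.
(4) 5 / 5 = 1, so 5 divides 5 — holds.
(5) g + d = 3 + 2 = 5 — holds.
(6) d = 2, n = 5; 2 < 5 (want ≥) — fails.

The assignment fails constraints 2, 3, and 6.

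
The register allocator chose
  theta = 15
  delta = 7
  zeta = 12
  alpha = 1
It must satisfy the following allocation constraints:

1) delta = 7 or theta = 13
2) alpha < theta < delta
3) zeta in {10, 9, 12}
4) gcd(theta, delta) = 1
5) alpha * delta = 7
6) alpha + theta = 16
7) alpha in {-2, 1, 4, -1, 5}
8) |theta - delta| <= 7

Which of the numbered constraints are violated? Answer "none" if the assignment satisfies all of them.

Constraints 2 and 8 are violated.

1) delta = 7 = 7 (first disjunct) — holds.
2) values 1, 15, 7; theta = 15 is not < delta = 7 — does not hold.
3) zeta = 12 is in {10, 9, 12} — holds.
4) gcd(15, 7) = 1 — holds.
5) alpha * delta = 1 * 7 = 7 — holds.
6) alpha + theta = 1 + 15 = 16 — holds.
7) alpha = 1 is in {-2, 1, 4, -1, 5} — holds.
8) |15 - 7| = 8; 8 > 7, exceeds bound 7 — does not hold.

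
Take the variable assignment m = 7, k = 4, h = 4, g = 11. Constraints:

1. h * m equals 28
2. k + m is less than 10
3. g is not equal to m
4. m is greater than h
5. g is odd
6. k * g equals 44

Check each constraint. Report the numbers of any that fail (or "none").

1. h * m = 4 * 7 = 28 — holds.
2. k + m = 4 + 7 = 11; 11 ≥ 10, bound 10 not met — does not hold.
3. g = 11, m = 7; distinct — holds.
4. m = 7, h = 4; 7 > 4 — holds.
5. g = 11 is odd — holds.
6. k * g = 4 * 11 = 44 — holds.

Violated: 2.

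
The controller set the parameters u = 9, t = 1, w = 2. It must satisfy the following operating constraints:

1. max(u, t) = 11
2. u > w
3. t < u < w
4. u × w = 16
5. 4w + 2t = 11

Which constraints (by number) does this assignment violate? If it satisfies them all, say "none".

Constraints 1, 3, 4, and 5 do not hold.

1. max(9, 1) = 9, not 11  FAIL
2. u = 9, w = 2; 9 > 2  OK
3. values 1, 9, 2; u = 9 is not < w = 2  FAIL
4. u × w = 9 × 2 = 18, not 16  FAIL
5. 4w + 2t = 4(2) + 2(1) = 10, not 11  FAIL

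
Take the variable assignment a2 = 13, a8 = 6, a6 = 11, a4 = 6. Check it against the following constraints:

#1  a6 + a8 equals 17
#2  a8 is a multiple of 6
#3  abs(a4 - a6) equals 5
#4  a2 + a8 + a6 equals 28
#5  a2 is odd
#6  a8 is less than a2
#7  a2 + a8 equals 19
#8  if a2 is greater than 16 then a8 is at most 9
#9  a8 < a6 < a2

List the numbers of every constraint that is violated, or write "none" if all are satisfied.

Constraint 4 is violated.

#1 a6 + a8 = 11 + 6 = 17 — OK.
#2 6 / 6 = 1, so 6 divides 6 — OK.
#3 abs(6 - 11) = 5 — OK.
#4 a2 + a8 + a6 = 13 + 6 + 11 = 30, not 28 — violated.
#5 a2 = 13 is odd — OK.
#6 a8 = 6, a2 = 13; 6 < 13 — OK.
#7 a2 + a8 = 13 + 6 = 19 — OK.
#8 a2 = 13, not > 16; antecedent false, conditional vacuously true — OK.
#9 values 6 < 11 < 13 — OK.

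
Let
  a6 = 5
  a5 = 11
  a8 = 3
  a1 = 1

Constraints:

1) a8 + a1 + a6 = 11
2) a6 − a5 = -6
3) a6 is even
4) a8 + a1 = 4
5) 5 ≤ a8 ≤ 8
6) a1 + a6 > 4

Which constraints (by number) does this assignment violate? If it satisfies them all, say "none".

1) a8 + a1 + a6 = 3 + 1 + 5 = 9, not 11 — fails.
2) a6 − a5 = 5 − 11 = -6 — holds.
3) a6 = 5 is odd — fails.
4) a8 + a1 = 3 + 1 = 4 — holds.
5) a8 = 3 is outside [5, 8] — fails.
6) a1 + a6 = 1 + 5 = 6; 6 > 4 — holds.

Constraints 1, 3, and 5 are violated.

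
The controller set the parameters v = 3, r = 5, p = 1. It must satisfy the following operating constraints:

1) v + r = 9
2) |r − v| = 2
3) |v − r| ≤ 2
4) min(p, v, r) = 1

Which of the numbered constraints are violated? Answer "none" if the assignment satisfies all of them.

Violated: 1.

1) v + r = 3 + 5 = 8, not 9  ✗
2) |5 − 3| = 2  ✓
3) |3 − 5| = 2; 2 ≤ 2  ✓
4) min(1, 3, 5) = 1  ✓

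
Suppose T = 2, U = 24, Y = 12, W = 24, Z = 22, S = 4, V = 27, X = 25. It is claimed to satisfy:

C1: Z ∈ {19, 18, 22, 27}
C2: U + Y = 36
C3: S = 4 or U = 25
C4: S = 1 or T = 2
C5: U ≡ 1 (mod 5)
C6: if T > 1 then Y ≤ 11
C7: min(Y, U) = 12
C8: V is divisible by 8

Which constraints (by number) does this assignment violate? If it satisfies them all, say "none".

C1: Z = 22 is in {19, 18, 22, 27} — satisfied.
C2: U + Y = 24 + 12 = 36 — satisfied.
C3: S = 4 = 4 (first disjunct) — satisfied.
C4: S = 4 ≠ 1, but T = 2 = 2 (second disjunct) — satisfied.
C5: 24 mod 5 = 4, not 1 — violated.
C6: T = 2 > 1, so we need Y ≤ 11; but Y = 12 > 11 — violated.
C7: min(12, 24) = 12 — satisfied.
C8: 27 = 8×3 + 3, so 8 does not divide 27 — violated.

Constraints 5, 6, 8 do not hold.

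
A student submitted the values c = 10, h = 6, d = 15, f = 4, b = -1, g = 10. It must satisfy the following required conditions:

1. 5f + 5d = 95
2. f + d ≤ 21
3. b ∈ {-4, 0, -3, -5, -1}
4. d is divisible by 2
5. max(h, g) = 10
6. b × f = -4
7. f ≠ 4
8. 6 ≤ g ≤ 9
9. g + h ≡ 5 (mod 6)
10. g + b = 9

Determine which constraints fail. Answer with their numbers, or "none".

Constraints 4, 7, 8, and 9 do not hold.

1. 5f + 5d = 5(4) + 5(15) = 95  OK
2. f + d = 4 + 15 = 19; 19 ≤ 21  OK
3. b = -1 is in {-4, 0, -3, -5, -1}  OK
4. 15 = 2×7 + 1, so 2 does not divide 15  FAIL
5. max(6, 10) = 10  OK
6. b × f = -1 × 4 = -4  OK
7. f = 4, but 4 is required to differ  FAIL
8. g = 10 is outside [6, 9]  FAIL
9. g + h = 16; 16 mod 6 = 4, not 5  FAIL
10. g + b = 10 + (-1) = 9  OK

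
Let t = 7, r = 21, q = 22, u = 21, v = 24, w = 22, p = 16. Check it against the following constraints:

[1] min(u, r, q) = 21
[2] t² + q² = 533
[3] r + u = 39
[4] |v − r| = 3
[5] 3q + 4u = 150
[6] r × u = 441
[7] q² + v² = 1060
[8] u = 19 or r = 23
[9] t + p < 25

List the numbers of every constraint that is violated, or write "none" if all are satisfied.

[1] min(21, 21, 22) = 21 — satisfied.
[2] t² + q² = 7² + 22² = 49 + 484 = 533 — satisfied.
[3] r + u = 21 + 21 = 42, not 39 — violated.
[4] |24 − 21| = 3 — satisfied.
[5] 3q + 4u = 3(22) + 4(21) = 150 — satisfied.
[6] r × u = 21 × 21 = 441 — satisfied.
[7] q² + v² = 22² + 24² = 484 + 576 = 1060 — satisfied.
[8] u = 21 ≠ 19 and r = 21 ≠ 23; both disjuncts false — violated.
[9] t + p = 7 + 16 = 23; 23 < 25 — satisfied.

Constraints 3, 8 do not hold.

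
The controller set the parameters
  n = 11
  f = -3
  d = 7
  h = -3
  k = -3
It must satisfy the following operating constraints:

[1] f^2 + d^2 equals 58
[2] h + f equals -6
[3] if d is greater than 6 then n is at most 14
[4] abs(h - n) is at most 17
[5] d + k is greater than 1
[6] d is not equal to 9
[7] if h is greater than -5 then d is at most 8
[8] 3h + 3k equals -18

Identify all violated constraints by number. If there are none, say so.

[1] f^2 + d^2 = (-3)^2 + 7^2 = 9 + 49 = 58 — holds.
[2] h + f = -3 + (-3) = -6 — holds.
[3] d = 7 > 6, so we need n ≤ 14; n = 11 ≤ 14 — holds.
[4] abs(-3 - 11) = 14; 14 ≤ 17 — holds.
[5] d + k = 7 + (-3) = 4; 4 > 1 — holds.
[6] d = 7, and 7 ≠ 9 — holds.
[7] h = -3 > -5, so we need d ≤ 8; d = 7 ≤ 8 — holds.
[8] 3h + 3k = 3(-3) + 3(-3) = -18 — holds.

None — every constraint holds.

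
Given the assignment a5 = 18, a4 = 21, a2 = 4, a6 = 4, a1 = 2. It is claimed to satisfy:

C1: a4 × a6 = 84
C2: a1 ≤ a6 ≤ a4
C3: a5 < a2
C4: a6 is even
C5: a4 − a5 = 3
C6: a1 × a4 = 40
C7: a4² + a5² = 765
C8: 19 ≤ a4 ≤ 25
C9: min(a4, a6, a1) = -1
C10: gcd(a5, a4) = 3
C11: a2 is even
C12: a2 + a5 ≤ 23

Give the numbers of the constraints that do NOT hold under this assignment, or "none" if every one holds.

C1: a4 × a6 = 21 × 4 = 84 — holds.
C2: values 2 ≤ 4 ≤ 21 — holds.
C3: a5 = 18, a2 = 4; 18 ≥ 4 (want <) — does not hold.
C4: a6 = 4 is even — holds.
C5: a4 − a5 = 21 − 18 = 3 — holds.
C6: a1 × a4 = 2 × 21 = 42, not 40 — does not hold.
C7: a4² + a5² = 21² + 18² = 441 + 324 = 765 — holds.
C8: a4 = 21 lies in [19, 25] — holds.
C9: min(21, 4, 2) = 2, not -1 — does not hold.
C10: gcd(18, 21) = 3 — holds.
C11: a2 = 4 is even — holds.
C12: a2 + a5 = 4 + 18 = 22; 22 ≤ 23 — holds.

Constraints 3, 6, and 9 are violated.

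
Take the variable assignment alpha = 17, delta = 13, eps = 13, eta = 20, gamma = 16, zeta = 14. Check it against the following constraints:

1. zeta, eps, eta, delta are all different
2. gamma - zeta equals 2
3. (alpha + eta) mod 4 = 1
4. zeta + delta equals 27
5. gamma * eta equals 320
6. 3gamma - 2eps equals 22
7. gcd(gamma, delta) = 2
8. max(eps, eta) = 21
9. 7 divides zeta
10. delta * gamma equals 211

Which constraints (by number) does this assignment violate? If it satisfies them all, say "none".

Violated: 1, 7, 8, 10.

1. eps = delta = 13, not all different  FAIL
2. gamma - zeta = 16 - 14 = 2  OK
3. alpha + eta = 37; 37 mod 4 = 1  OK
4. zeta + delta = 14 + 13 = 27  OK
5. gamma * eta = 16 * 20 = 320  OK
6. 3gamma - 2eps = 3(16) - 2(13) = 22  OK
7. gcd(16, 13) = 1, not 2  FAIL
8. max(13, 20) = 20, not 21  FAIL
9. 14 / 7 = 2, so 7 divides 14  OK
10. delta * gamma = 13 * 16 = 208, not 211  FAIL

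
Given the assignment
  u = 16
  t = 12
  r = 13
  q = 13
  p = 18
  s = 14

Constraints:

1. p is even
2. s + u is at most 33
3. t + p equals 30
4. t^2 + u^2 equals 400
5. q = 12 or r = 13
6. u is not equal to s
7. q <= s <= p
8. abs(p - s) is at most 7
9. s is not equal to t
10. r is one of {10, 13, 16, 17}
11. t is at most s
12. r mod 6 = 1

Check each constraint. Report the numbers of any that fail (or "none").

None — every constraint holds.

1. p = 18 is even  yes
2. s + u = 14 + 16 = 30; 30 ≤ 33  yes
3. t + p = 12 + 18 = 30  yes
4. t^2 + u^2 = 12^2 + 16^2 = 144 + 256 = 400  yes
5. q = 13 ≠ 12, but r = 13 = 13 (second disjunct)  yes
6. u = 16, s = 14; distinct  yes
7. values 13 <= 14 <= 18  yes
8. abs(18 - 14) = 4; 4 ≤ 7  yes
9. s = 14, t = 12; distinct  yes
10. r = 13 is in {10, 13, 16, 17}  yes
11. t = 12, s = 14; 12 ≤ 14  yes
12. 13 mod 6 = 1  yes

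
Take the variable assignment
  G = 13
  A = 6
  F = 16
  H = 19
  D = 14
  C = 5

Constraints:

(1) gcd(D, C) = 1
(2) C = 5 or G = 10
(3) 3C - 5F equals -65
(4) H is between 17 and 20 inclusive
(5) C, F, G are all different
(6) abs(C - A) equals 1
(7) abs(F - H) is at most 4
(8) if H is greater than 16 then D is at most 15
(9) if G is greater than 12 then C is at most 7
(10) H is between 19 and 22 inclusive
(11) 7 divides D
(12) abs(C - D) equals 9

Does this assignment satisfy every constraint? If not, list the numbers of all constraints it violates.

(1) gcd(14, 5) = 1 — holds.
(2) C = 5 = 5 (first disjunct) — holds.
(3) 3C - 5F = 3(5) - 5(16) = -65 — holds.
(4) H = 19 lies in [17, 20] — holds.
(5) values 5, 16, 13 are pairwise distinct — holds.
(6) abs(5 - 6) = 1 — holds.
(7) abs(16 - 19) = 3; 3 ≤ 4 — holds.
(8) H = 19 > 16, so we need D ≤ 15; D = 14 ≤ 15 — holds.
(9) G = 13 > 12, so we need C ≤ 7; C = 5 ≤ 7 — holds.
(10) H = 19 lies in [19, 22] — holds.
(11) 14 / 7 = 2, so 7 divides 14 — holds.
(12) abs(5 - 14) = 9 — holds.

All constraints are satisfied.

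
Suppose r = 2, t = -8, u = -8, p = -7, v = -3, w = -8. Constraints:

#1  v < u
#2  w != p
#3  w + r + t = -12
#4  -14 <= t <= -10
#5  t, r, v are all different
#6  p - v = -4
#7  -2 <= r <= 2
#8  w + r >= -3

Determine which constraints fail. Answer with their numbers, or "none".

#1 v = -3, u = -8; -3 ≥ -8 (want <) — does not hold.
#2 w = -8, p = -7; distinct — holds.
#3 w + r + t = -8 + 2 + (-8) = -14, not -12 — does not hold.
#4 t = -8 is outside [-14, -10] — does not hold.
#5 values -8, 2, -3 are pairwise distinct — holds.
#6 p - v = -7 - (-3) = -4 — holds.
#7 r = 2 lies in [-2, 2] — holds.
#8 w + r = -8 + 2 = -6; -6 < -3, bound -3 not met — does not hold.

No — constraints 1, 3, 4, and 8 are not satisfied.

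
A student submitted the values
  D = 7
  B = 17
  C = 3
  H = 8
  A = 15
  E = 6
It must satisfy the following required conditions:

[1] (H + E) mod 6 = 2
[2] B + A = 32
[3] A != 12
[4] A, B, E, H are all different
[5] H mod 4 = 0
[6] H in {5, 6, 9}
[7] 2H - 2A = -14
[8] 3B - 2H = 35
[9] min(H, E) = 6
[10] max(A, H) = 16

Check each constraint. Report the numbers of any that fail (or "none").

[1] H + E = 14; 14 mod 6 = 2 — holds.
[2] B + A = 17 + 15 = 32 — holds.
[3] A = 15, and 15 ≠ 12 — holds.
[4] values 15, 17, 6, 8 are pairwise distinct — holds.
[5] 8 mod 4 = 0 — holds.
[6] H = 8 is not in {5, 6, 9} — fails.
[7] 2H - 2A = 2(8) - 2(15) = -14 — holds.
[8] 3B - 2H = 3(17) - 2(8) = 35 — holds.
[9] min(8, 6) = 6 — holds.
[10] max(15, 8) = 15, not 16 — fails.

No — constraints 6, 10 are not satisfied.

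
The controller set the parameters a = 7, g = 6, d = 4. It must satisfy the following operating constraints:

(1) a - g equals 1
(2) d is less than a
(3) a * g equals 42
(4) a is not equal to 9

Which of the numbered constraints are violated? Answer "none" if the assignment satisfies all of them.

No violations.

(1) a - g = 7 - 6 = 1 — holds.
(2) d = 4, a = 7; 4 < 7 — holds.
(3) a * g = 7 * 6 = 42 — holds.
(4) a = 7, and 7 ≠ 9 — holds.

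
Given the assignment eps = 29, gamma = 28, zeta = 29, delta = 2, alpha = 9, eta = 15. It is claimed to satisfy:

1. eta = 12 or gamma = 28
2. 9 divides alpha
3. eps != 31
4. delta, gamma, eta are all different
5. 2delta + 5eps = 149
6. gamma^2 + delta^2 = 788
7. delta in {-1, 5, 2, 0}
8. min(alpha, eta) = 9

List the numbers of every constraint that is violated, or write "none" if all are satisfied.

1. eta = 15 ≠ 12, but gamma = 28 = 28 (second disjunct)  OK
2. 9 / 9 = 1, so 9 divides 9  OK
3. eps = 29, and 29 ≠ 31  OK
4. values 2, 28, 15 are pairwise distinct  OK
5. 2delta + 5eps = 2(2) + 5(29) = 149  OK
6. gamma^2 + delta^2 = 28^2 + 2^2 = 784 + 4 = 788  OK
7. delta = 2 is in {-1, 5, 2, 0}  OK
8. min(9, 15) = 9  OK

No violations.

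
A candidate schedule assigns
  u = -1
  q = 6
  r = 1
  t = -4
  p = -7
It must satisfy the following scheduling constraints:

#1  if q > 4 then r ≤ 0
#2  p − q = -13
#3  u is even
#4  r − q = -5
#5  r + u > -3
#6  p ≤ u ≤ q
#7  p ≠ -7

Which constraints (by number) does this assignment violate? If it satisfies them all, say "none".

Constraints 1, 3, 7 are violated.

#1 q = 6 > 4, so we need r ≤ 0; but r = 1 > 0 — violated.
#2 p − q = -7 − 6 = -13 — OK.
#3 u = -1 is odd — violated.
#4 r − q = 1 − 6 = -5 — OK.
#5 r + u = 1 + (-1) = 0; 0 > -3 — OK.
#6 values -7 ≤ -1 ≤ 6 — OK.
#7 p = -7, but -7 is required to differ — violated.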